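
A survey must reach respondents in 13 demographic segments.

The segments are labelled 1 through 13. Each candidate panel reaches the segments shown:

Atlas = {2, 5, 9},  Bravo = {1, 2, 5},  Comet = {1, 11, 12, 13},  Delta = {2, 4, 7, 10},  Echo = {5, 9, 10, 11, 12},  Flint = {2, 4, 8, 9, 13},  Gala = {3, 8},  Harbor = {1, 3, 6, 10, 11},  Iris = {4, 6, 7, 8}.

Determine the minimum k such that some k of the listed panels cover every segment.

4

Atlas and Comet and Harbor and Iris together: Atlas ∪ Comet ∪ Harbor ∪ Iris = {1, 2, 3, 4, 5, 6, 7, 8, 9, 10, 11, 12, 13} — every segment is covered.
No 3 of the 9 panels cover everything (all 84 combinations miss at least one segment), so 4 is optimal.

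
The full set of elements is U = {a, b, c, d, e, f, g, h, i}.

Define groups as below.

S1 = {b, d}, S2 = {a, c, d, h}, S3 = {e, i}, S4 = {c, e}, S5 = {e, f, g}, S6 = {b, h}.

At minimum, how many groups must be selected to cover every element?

4

S1, S2, S3, and S5 cover everything between them: the union {a, b, c, d, e, f, g, h, i} is all of U.
No 3 of the 6 groups cover everything (all 20 combinations miss at least one element), so 4 is optimal.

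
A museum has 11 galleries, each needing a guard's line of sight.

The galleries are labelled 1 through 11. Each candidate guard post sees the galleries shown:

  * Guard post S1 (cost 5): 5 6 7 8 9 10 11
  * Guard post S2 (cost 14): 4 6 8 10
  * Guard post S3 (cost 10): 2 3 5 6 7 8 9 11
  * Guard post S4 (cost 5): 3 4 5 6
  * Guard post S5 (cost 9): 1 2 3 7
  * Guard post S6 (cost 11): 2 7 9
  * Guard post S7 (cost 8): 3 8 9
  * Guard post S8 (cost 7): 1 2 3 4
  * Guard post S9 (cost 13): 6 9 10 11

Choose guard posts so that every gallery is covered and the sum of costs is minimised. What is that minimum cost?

S1, S8 together cover every gallery (S1 ∪ S8 = {1, 2, 3, 4, 5, 6, 7, 8, 9, 10, 11}); total cost 5 + 7 = 12.
No covering selection has total cost below 12.

12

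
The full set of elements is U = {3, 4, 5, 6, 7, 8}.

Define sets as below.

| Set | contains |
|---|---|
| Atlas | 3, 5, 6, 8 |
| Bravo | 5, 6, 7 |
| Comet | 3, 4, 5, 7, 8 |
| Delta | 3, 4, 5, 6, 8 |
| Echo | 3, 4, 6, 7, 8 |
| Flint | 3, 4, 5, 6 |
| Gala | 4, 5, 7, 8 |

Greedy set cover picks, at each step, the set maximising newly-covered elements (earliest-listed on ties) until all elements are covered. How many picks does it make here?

2

Greedy: pick Comet (covers 5 new) → pick Atlas (covers 1 new). Total picks: 2.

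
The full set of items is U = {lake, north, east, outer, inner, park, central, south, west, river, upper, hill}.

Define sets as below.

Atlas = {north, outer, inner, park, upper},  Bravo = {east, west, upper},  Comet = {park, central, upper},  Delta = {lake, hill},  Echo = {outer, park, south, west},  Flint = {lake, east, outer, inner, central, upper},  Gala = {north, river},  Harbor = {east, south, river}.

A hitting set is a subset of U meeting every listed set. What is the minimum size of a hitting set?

Take H = {north, east, park, hill}. Each listed set contains at least one of these, so H is a hitting set of size 4.
No choice of 3 items meets every set, so 4 is the minimum.

4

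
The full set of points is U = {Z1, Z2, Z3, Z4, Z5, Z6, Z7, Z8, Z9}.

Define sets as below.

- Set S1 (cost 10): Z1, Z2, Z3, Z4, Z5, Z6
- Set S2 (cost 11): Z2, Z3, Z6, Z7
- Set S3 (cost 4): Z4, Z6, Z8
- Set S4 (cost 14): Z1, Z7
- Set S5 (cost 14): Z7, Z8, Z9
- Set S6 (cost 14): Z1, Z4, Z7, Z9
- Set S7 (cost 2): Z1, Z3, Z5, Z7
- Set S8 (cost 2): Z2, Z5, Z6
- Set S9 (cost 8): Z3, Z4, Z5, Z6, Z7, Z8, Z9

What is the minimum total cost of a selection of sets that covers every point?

12

S7, S8, S9 together cover every point (S7 ∪ S8 ∪ S9 = {Z1, Z2, Z3, Z4, Z5, Z6, Z7, Z8, Z9}); total cost 2 + 2 + 8 = 12.
The greedy pick S7, S8, S3, S9 costs 16; no covering selection beats 12.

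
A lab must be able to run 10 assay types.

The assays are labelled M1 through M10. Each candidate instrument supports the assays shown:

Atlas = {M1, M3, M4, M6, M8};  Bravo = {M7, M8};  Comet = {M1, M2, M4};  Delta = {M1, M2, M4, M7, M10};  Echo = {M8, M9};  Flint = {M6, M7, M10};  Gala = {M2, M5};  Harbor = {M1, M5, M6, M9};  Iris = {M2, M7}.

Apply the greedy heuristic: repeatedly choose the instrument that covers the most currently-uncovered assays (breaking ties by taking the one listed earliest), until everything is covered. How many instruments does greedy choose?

3

Greedy: pick Atlas (covers 5 new) → pick Delta (covers 3 new) → pick Harbor (covers 2 new). Total picks: 3.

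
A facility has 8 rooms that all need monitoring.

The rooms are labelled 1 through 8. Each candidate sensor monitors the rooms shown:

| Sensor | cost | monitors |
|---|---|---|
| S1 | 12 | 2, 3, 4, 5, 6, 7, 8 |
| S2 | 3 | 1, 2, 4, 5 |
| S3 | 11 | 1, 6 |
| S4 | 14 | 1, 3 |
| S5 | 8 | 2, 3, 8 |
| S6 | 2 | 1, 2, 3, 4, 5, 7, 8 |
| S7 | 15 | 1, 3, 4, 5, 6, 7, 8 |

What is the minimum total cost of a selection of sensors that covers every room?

S3, S6 together cover every room (S3 ∪ S6 = {1, 2, 3, 4, 5, 6, 7, 8}); total cost 11 + 2 = 13.
No covering selection has total cost below 13.

13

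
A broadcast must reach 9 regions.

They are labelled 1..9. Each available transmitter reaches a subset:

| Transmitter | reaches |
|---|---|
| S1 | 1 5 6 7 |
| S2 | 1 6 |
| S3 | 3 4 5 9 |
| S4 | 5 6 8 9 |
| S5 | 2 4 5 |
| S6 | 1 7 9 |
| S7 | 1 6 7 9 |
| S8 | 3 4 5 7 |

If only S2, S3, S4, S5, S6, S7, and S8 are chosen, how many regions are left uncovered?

0

Union of S2, S3, S4, S5, S6, S7, S8 = {1, 2, 3, 4, 5, 6, 7, 8, 9} — that's every region, so 0 are uncovered.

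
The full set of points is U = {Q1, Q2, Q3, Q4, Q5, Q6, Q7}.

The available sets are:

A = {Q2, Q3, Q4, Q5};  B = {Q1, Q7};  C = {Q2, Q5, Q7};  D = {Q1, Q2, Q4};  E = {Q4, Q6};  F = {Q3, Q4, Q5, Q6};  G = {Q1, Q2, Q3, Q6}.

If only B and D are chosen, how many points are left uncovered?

Union of B, D = {Q1, Q2, Q4, Q7}.
Not covered: Q3, Q5, Q6 — 3 points.

3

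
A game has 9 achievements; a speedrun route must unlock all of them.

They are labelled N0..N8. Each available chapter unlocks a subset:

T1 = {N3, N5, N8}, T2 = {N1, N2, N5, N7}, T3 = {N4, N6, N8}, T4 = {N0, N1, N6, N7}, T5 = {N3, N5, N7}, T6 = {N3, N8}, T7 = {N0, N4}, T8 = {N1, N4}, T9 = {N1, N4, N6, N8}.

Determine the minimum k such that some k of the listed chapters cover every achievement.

T2 and T4 and T6 and T9 together: T2 ∪ T4 ∪ T6 ∪ T9 = {N0, N1, N2, N3, N4, N5, N6, N7, N8} — every achievement is covered.
No 3 of the 9 chapters cover everything (all 84 combinations miss at least one achievement), so 4 is optimal.

4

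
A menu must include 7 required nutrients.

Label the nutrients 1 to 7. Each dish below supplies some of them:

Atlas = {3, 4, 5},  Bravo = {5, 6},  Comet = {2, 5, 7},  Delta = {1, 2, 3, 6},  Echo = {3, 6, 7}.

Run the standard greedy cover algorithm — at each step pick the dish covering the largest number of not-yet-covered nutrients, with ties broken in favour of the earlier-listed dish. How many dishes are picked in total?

3

Greedy: pick Delta (covers 4 new) → pick Atlas (covers 2 new) → pick Comet (covers 1 new). Total picks: 3.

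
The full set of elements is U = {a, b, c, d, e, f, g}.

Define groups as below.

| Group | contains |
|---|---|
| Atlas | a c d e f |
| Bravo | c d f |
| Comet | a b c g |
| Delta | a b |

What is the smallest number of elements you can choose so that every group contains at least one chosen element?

2

The 2 elements {b, c} hit every group.
The groups Bravo, Delta are pairwise disjoint, so any hitting set needs a separate element for each — at least 2. Hence 2 is optimal.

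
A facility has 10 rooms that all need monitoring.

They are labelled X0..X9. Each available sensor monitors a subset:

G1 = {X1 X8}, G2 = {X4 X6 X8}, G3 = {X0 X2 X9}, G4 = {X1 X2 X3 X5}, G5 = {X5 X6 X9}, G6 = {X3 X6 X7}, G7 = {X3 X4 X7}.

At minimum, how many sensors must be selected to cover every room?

4

Take {G2, G3, G4, G6}. Their union is {X0, X1, X2, X3, X4, X5, X6, X7, X8, X9}, which is all 10 rooms.
Only G3 contains X0, so G3 is forced; the remaining 7 rooms need at least 3 more sensors (each remaining sensor adds at most 3) — so at least 4 sensors are needed, and 4 is optimal.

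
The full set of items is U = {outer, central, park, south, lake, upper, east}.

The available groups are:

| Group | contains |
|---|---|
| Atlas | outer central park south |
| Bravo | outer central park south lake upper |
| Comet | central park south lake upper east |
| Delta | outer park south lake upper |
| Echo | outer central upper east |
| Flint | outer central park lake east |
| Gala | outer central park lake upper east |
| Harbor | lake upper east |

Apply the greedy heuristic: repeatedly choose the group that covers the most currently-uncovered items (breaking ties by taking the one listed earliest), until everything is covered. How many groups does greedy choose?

2

Greedy: pick Bravo (covers 6 new) → pick Comet (covers 1 new). Total picks: 2.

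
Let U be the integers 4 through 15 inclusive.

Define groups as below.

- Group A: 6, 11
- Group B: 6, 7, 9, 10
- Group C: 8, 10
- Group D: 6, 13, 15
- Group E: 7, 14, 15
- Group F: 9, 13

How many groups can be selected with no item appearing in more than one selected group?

4

A, C, E, F are pairwise disjoint (A={6,11}; C={8,10}; E={7,14,15}; F={9,13}).
Every remaining group overlaps one of these, and no 5 of the listed groups are pairwise disjoint, so 4 is the maximum.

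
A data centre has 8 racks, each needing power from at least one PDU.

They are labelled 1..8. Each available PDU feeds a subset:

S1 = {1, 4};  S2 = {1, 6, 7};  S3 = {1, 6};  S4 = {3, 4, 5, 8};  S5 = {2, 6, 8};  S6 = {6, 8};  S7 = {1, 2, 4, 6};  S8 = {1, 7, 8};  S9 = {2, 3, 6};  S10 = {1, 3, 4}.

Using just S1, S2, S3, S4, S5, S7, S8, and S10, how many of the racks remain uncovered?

Union of S1, S2, S3, S4, S5, S7, S8, S10 = {1, 2, 3, 4, 5, 6, 7, 8} — that's every rack, so 0 are uncovered.

0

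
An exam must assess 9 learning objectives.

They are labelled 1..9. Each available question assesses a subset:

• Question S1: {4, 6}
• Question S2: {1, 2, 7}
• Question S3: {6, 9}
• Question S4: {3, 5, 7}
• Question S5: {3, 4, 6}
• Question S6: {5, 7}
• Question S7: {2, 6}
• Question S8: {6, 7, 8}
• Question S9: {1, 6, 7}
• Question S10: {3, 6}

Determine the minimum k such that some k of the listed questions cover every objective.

Take {S1, S2, S3, S4, S8}. Their union is {1, 2, 3, 4, 5, 6, 7, 8, 9}, which is all 9 objectives.
No 4 of the 10 questions cover everything (all 210 combinations miss at least one objective), so 5 is optimal.

5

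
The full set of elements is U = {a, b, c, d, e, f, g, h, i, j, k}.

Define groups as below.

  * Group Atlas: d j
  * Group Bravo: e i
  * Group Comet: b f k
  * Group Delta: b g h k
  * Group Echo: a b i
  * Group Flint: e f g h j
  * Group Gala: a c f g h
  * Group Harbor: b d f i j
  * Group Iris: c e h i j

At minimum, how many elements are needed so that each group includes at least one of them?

The 4 elements {b, e, g, j} hit every group.
No choice of 3 elements meets every group, so 4 is the minimum.

4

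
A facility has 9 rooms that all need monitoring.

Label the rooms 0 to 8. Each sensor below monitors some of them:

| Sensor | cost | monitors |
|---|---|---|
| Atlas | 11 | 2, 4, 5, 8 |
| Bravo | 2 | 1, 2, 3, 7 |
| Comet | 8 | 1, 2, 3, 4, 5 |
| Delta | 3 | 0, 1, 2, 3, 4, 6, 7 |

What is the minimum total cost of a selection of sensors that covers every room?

14

Atlas, Delta together cover every room (Atlas ∪ Delta = {0, 1, 2, 3, 4, 5, 6, 7, 8}); total cost 11 + 3 = 14.
No covering selection has total cost below 14.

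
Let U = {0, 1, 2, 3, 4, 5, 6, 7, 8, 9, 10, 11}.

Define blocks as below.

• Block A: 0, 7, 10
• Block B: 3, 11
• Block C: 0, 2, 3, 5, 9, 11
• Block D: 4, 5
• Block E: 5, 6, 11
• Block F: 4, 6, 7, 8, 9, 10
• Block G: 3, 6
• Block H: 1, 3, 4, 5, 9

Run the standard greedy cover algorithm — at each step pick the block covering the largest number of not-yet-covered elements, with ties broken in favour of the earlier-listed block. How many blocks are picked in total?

Greedy: pick C (covers 6 new) → pick F (covers 5 new) → pick H (covers 1 new). Total picks: 3.

3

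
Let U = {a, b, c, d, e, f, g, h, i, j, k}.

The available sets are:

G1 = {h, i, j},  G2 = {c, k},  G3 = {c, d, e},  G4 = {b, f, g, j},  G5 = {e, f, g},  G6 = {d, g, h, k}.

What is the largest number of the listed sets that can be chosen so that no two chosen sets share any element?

3

G1, G2, G5 are pairwise disjoint (G1={h,i,j}; G2={c,k}; G5={e,f,g}).
Every remaining set overlaps one of these, and no 4 of the listed sets are pairwise disjoint, so 3 is the maximum.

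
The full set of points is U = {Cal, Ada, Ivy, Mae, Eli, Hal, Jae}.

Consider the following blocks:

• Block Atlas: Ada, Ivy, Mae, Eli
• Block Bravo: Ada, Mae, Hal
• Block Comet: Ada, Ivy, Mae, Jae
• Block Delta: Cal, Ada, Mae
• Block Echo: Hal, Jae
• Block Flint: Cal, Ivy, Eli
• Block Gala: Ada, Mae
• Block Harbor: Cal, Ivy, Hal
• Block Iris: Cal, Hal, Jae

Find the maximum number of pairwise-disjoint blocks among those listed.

Echo, Flint, Gala are pairwise disjoint (Echo={Hal,Jae}; Flint={Cal,Ivy,Eli}; Gala={Ada,Mae}).
Every remaining block overlaps one of these, and no 4 of the listed blocks are pairwise disjoint, so 3 is the maximum.

3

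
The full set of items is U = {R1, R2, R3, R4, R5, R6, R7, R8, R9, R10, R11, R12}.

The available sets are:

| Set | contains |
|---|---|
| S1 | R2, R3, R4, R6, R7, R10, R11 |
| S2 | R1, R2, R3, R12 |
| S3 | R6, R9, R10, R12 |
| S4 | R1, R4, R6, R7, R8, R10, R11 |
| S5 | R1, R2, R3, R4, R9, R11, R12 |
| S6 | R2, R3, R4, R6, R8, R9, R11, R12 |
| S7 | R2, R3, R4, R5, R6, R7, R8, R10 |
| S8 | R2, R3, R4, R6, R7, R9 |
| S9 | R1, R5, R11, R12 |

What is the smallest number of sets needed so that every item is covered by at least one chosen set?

S5 and S7 together: S5 ∪ S7 = {R1, R2, R3, R4, R5, R6, R7, R8, R9, R10, R11, R12} — every item is covered.
No single set has all 12 items (the largest, S6, has 8), so 2 is optimal.

2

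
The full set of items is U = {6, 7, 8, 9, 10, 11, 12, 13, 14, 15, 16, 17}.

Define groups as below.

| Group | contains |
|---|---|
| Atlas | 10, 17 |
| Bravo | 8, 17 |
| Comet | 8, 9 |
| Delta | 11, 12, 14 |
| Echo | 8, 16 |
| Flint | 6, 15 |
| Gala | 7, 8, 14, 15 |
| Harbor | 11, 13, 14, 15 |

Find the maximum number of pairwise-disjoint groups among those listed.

Atlas, Delta, Echo, Flint are pairwise disjoint (Atlas={10,17}; Delta={11,12,14}; Echo={8,16}; Flint={6,15}).
Every remaining group overlaps one of these, and no 5 of the listed groups are pairwise disjoint, so 4 is the maximum.

4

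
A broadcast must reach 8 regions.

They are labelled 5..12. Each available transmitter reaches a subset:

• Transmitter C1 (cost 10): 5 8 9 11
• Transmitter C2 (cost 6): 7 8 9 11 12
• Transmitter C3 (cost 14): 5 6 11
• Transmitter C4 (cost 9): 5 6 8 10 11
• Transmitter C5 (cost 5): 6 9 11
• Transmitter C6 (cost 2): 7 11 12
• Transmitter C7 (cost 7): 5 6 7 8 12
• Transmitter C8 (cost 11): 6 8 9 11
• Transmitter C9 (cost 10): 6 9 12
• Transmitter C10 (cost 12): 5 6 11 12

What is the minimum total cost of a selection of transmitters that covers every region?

15

C2, C4 together cover every region (C2 ∪ C4 = {5, 6, 7, 8, 9, 10, 11, 12}); total cost 6 + 9 = 15.
The greedy pick C6, C4, C5 costs 16; no covering selection beats 15.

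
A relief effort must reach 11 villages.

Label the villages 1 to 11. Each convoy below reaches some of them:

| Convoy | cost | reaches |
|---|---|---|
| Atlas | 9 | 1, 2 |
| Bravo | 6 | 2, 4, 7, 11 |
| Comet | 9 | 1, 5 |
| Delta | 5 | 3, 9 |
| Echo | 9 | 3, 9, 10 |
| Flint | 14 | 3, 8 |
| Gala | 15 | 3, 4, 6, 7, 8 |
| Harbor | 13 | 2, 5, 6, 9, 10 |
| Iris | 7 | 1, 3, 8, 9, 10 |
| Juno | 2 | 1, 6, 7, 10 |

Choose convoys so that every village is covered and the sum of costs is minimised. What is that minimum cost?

Bravo, Comet, Iris, Juno together cover every village (Bravo ∪ Comet ∪ Iris ∪ Juno = {1, 2, 3, 4, 5, 6, 7, 8, 9, 10, 11}); total cost 6 + 9 + 7 + 2 = 24.
No covering selection has total cost below 24.

24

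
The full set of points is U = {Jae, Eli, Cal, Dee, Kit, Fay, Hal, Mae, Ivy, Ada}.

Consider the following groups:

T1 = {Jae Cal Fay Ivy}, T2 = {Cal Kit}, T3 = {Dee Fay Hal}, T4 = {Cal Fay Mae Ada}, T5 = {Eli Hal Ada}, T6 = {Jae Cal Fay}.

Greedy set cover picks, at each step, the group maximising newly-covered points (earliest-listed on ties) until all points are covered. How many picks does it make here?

Greedy: pick T1 (covers 4 new) → pick T5 (covers 3 new) → pick T2 (covers 1 new) → pick T3 (covers 1 new) → pick T4 (covers 1 new). Total picks: 5.

5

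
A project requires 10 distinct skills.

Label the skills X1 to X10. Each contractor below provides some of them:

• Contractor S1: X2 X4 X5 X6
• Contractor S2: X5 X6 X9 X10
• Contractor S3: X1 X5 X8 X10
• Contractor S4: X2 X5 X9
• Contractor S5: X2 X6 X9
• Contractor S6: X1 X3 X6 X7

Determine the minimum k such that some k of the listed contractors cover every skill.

4

S1 and S2 and S3 and S6 together: S1 ∪ S2 ∪ S3 ∪ S6 = {X1, X2, X3, X4, X5, X6, X7, X8, X9, X10} — every skill is covered.
No 3 of the 6 contractors cover everything (all 20 combinations miss at least one skill), so 4 is optimal.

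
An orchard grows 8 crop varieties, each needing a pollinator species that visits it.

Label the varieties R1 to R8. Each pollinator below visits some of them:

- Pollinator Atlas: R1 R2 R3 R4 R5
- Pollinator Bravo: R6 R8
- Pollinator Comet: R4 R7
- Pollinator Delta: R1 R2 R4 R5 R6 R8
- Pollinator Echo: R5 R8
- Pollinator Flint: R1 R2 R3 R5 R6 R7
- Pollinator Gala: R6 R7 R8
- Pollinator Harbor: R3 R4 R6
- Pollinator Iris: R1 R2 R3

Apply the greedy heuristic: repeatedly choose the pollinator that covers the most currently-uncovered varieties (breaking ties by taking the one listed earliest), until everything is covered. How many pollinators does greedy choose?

Greedy: pick Delta (covers 6 new) → pick Flint (covers 2 new). Total picks: 2.

2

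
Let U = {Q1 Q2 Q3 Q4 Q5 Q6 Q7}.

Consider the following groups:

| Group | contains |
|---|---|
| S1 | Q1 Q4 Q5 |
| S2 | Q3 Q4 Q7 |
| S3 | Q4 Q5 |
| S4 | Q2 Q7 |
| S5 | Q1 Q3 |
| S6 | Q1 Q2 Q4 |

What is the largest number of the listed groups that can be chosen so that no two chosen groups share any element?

3

S3, S4, S5 are pairwise disjoint (S3={Q4,Q5}; S4={Q2,Q7}; S5={Q1,Q3}).
Every remaining group overlaps one of these, and no 4 of the listed groups are pairwise disjoint, so 3 is the maximum.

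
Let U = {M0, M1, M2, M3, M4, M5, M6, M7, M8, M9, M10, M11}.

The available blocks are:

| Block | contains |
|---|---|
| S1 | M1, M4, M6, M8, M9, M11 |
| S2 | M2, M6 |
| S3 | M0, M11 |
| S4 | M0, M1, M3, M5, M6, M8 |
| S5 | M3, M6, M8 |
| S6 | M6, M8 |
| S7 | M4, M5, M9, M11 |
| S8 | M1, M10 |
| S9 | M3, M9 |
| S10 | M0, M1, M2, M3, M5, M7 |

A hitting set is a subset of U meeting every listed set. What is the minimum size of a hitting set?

Take H = {M0, M6, M9, M10}. Each listed block contains at least one of these, so H is a hitting set of size 4.
The blocks S2, S3, S8, S9 are pairwise disjoint, so any hitting set needs a separate item for each — at least 4. Hence 4 is optimal.

4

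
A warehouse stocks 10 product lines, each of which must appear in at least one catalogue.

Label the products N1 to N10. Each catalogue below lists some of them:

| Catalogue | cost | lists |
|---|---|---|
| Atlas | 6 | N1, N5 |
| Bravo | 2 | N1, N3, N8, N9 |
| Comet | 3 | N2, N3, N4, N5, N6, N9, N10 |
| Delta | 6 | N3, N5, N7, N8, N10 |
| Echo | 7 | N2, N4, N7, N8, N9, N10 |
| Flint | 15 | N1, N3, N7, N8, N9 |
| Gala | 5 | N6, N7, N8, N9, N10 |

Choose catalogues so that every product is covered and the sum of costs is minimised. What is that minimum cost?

Bravo, Comet, Gala together cover every product (Bravo ∪ Comet ∪ Gala = {N1, N2, N3, N4, N5, N6, N7, N8, N9, N10}); total cost 2 + 3 + 5 = 10.
No covering selection has total cost below 10.

10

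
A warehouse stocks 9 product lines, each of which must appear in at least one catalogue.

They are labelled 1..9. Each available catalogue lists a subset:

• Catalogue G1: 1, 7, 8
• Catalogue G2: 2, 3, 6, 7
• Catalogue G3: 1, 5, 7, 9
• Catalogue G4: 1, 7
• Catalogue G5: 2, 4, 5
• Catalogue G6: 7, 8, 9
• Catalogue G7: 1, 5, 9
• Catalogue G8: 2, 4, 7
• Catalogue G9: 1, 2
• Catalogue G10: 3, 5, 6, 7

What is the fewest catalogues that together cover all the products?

4

G2 and G3 and G6 and G8 together: G2 ∪ G3 ∪ G6 ∪ G8 = {1, 2, 3, 4, 5, 6, 7, 8, 9} — every product is covered.
No 3 of the 10 catalogues cover everything (all 120 combinations miss at least one product), so 4 is optimal.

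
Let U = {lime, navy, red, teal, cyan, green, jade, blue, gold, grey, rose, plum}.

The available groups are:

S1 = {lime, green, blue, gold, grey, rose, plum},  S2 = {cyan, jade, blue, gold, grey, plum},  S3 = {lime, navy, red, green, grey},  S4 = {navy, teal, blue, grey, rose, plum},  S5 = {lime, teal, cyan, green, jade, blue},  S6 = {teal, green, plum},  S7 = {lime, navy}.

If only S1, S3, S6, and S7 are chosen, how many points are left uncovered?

Union of S1, S3, S6, S7 = {lime, navy, red, teal, green, blue, gold, grey, rose, plum}.
Not covered: cyan, jade — 2 points.

2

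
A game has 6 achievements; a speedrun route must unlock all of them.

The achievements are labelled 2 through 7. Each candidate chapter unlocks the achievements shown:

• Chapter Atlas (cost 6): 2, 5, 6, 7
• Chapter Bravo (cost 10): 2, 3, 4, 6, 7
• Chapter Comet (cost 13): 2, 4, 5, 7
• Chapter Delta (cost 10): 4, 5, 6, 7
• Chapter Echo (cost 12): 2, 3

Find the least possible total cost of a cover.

Atlas, Bravo together cover every achievement (Atlas ∪ Bravo = {2, 3, 4, 5, 6, 7}); total cost 6 + 10 = 16.
No covering selection has total cost below 16.

16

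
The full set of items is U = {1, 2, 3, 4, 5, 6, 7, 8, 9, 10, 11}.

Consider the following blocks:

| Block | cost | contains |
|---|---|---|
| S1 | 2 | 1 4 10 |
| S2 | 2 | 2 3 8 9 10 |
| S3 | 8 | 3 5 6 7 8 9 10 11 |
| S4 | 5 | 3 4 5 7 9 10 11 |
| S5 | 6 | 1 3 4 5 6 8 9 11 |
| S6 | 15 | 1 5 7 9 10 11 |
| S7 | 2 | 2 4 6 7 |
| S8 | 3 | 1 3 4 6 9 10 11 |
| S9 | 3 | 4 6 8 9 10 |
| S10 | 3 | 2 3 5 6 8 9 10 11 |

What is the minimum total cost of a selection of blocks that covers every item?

S1, S7, S10 together cover every item (S1 ∪ S7 ∪ S10 = {1, 2, 3, 4, 5, 6, 7, 8, 9, 10, 11}); total cost 2 + 2 + 3 = 7.
No covering selection has total cost below 7.

7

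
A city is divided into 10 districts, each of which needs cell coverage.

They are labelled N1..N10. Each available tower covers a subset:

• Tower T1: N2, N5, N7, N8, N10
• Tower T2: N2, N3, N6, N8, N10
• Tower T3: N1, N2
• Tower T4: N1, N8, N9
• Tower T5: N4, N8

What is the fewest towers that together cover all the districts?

4

T1 and T2 and T4 and T5 together: T1 ∪ T2 ∪ T4 ∪ T5 = {N1, N2, N3, N4, N5, N6, N7, N8, N9, N10} — every district is covered.
Only T2 contains N3, so T2 is forced; the remaining 5 districts need at least 3 more towers (each remaining tower adds at most 2) — so at least 4 towers are needed, and 4 is optimal.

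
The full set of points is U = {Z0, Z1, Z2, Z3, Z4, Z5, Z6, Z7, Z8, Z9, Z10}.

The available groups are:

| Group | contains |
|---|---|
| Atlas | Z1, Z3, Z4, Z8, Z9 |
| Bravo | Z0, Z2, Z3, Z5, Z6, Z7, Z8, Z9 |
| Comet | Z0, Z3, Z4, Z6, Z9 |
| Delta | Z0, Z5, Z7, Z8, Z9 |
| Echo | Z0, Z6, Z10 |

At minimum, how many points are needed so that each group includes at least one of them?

The 2 points {Z0, Z9} hit every group.
The groups Atlas, Echo are pairwise disjoint, so any hitting set needs a separate point for each — at least 2. Hence 2 is optimal.

2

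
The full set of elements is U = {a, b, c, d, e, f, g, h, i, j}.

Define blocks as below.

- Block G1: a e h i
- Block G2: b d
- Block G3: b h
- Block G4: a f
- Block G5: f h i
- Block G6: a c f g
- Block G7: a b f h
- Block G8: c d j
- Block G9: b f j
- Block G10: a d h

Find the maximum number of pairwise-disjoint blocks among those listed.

G3, G4, G8 are pairwise disjoint (G3={b,h}; G4={a,f}; G8={c,d,j}).
Every remaining block overlaps one of these, and no 4 of the listed blocks are pairwise disjoint, so 3 is the maximum.

3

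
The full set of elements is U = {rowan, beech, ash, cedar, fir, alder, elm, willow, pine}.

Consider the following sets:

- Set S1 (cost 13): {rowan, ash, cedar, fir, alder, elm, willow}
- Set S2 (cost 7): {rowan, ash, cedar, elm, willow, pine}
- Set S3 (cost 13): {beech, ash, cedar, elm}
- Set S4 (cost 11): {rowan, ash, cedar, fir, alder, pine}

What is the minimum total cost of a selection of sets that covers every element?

S2, S3, S4 together cover every element (S2 ∪ S3 ∪ S4 = {rowan, beech, ash, cedar, fir, alder, elm, willow, pine}); total cost 7 + 13 + 11 = 31.
No covering selection has total cost below 31.

31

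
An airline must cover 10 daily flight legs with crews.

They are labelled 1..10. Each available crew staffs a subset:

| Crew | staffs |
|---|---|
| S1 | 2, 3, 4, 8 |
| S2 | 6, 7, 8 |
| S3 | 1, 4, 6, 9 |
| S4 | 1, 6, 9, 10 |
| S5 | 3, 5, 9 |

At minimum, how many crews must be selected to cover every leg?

Take {S1, S2, S4, S5}. Their union is {1, 2, 3, 4, 5, 6, 7, 8, 9, 10}, which is all 10 legs.
Only S5 contains 5, so S5 is forced; the remaining 7 legs need at least 3 more crews (each remaining crew adds at most 3) — so at least 4 crews are needed, and 4 is optimal.

4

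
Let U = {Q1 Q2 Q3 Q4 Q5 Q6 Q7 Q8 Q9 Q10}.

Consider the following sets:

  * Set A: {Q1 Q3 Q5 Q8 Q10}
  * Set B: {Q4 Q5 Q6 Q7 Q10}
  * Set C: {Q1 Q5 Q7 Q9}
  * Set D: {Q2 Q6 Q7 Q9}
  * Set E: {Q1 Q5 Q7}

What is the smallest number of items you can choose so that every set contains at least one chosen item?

The 2 items {Q5, Q9} hit every set.
The sets A, D are pairwise disjoint, so any hitting set needs a separate item for each — at least 2. Hence 2 is optimal.

2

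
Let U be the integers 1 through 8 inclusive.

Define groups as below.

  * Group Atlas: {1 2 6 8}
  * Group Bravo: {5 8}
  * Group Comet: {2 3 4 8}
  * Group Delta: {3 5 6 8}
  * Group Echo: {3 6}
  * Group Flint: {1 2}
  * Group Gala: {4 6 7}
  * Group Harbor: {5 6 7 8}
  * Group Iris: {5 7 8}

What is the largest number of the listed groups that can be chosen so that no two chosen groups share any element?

Echo, Flint, Iris are pairwise disjoint (Echo={3,6}; Flint={1,2}; Iris={5,7,8}).
Every remaining group overlaps one of these, and no 4 of the listed groups are pairwise disjoint, so 3 is the maximum.

3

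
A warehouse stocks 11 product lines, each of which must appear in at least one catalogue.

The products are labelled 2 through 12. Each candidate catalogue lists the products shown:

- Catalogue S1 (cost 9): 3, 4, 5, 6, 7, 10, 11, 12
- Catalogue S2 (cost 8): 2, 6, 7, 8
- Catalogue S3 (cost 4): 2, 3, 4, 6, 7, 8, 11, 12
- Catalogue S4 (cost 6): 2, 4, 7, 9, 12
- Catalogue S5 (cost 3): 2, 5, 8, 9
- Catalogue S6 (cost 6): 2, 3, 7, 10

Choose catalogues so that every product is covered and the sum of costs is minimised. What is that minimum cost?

12

S1, S5 together cover every product (S1 ∪ S5 = {2, 3, 4, 5, 6, 7, 8, 9, 10, 11, 12}); total cost 9 + 3 = 12.
The greedy pick S3, S5, S6 costs 13; no covering selection beats 12.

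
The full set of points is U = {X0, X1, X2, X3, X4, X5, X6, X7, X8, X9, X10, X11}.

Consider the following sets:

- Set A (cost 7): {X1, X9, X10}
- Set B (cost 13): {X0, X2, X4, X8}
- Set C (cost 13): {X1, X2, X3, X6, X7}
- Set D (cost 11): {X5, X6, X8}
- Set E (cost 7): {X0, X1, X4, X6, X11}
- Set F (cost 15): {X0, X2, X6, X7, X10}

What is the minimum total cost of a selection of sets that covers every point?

38

A, C, D, E together cover every point (A ∪ C ∪ D ∪ E = {X0, X1, X2, X3, X4, X5, X6, X7, X8, X9, X10, X11}); total cost 7 + 13 + 11 + 7 = 38.
No covering selection has total cost below 38.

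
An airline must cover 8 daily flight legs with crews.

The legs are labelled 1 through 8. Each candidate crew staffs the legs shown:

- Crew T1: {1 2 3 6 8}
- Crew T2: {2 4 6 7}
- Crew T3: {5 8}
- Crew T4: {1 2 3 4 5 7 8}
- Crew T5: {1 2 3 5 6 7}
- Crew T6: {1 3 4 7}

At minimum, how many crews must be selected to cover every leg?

Take {T4, T5}. Their union is {1, 2, 3, 4, 5, 6, 7, 8}, which is all 8 legs.
No single crew has all 8 legs (the largest, T4, has 7), so 2 is optimal.

2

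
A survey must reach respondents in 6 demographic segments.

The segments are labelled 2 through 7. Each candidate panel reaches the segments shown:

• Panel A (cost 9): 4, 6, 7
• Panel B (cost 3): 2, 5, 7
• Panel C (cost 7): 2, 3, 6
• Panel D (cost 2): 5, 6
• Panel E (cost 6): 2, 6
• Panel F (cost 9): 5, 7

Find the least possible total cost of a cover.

18

A, C, D together cover every segment (A ∪ C ∪ D = {2, 3, 4, 5, 6, 7}); total cost 9 + 7 + 2 = 18.
The greedy pick B, D, C, A costs 21; no covering selection beats 18.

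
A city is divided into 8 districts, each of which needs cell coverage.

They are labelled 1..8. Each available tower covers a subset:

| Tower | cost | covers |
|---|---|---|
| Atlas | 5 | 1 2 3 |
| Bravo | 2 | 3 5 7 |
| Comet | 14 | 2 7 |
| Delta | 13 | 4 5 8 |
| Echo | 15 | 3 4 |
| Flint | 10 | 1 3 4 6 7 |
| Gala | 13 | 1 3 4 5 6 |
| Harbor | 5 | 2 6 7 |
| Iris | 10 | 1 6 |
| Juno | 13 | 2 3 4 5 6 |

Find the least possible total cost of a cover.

23

Atlas, Delta, Harbor together cover every district (Atlas ∪ Delta ∪ Harbor = {1, 2, 3, 4, 5, 6, 7, 8}); total cost 5 + 13 + 5 = 23.
The greedy pick Bravo, Atlas, Flint, Delta costs 30; no covering selection beats 23.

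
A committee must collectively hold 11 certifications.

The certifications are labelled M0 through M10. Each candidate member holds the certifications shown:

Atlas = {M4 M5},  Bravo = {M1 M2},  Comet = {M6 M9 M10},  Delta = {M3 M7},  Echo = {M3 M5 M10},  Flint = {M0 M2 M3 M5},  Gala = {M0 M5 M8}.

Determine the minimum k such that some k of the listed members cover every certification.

5

Take {Atlas, Bravo, Comet, Delta, Gala}. Their union is {M0, M1, M2, M3, M4, M5, M6, M7, M8, M9, M10}, which is all 11 certifications.
No 4 of the 7 members cover everything (all 35 combinations miss at least one certification), so 5 is optimal.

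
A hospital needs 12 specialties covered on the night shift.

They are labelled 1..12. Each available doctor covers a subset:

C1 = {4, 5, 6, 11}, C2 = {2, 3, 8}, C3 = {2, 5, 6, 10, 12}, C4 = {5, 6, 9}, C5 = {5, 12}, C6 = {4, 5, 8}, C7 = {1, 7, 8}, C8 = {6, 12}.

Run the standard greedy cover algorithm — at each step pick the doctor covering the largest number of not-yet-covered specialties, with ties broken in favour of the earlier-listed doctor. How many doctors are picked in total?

5

Greedy: pick C3 (covers 5 new) → pick C7 (covers 3 new) → pick C1 (covers 2 new) → pick C2 (covers 1 new) → pick C4 (covers 1 new). Total picks: 5.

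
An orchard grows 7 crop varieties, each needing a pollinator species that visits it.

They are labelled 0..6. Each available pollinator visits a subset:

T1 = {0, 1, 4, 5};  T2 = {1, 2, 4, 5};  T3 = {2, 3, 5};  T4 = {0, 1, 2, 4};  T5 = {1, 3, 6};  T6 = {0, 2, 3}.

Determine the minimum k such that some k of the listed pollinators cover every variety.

3

T1 and T2 and T5 together: T1 ∪ T2 ∪ T5 = {0, 1, 2, 3, 4, 5, 6} — every variety is covered.
Only T5 contains 6, so T5 is forced; the remaining 4 varieties need at least 2 more pollinators (each remaining pollinator adds at most 3) — so at least 3 pollinators are needed, and 3 is optimal.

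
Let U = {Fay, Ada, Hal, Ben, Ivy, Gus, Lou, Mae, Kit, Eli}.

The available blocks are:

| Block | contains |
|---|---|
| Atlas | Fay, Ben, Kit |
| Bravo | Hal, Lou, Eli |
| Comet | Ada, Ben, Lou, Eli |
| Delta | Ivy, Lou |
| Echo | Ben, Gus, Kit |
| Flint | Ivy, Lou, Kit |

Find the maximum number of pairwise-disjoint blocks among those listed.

2

Atlas, Delta are pairwise disjoint (Atlas={Fay,Ben,Kit}; Delta={Ivy,Lou}).
Every remaining block overlaps one of these, and no 3 of the listed blocks are pairwise disjoint, so 2 is the maximum.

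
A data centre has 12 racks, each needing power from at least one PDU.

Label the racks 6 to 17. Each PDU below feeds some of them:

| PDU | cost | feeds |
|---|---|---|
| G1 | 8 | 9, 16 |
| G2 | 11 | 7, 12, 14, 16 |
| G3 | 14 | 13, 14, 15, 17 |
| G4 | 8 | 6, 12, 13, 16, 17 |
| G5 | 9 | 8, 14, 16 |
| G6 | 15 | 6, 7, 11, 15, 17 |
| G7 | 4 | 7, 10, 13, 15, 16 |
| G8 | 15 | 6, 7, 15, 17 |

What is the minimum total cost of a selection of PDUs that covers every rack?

G1, G4, G5, G6, G7 together cover every rack (G1 ∪ G4 ∪ G5 ∪ G6 ∪ G7 = {6, 7, 8, 9, 10, 11, 12, 13, 14, 15, 16, 17}); total cost 8 + 8 + 9 + 15 + 4 = 44.
No covering selection has total cost below 44.

44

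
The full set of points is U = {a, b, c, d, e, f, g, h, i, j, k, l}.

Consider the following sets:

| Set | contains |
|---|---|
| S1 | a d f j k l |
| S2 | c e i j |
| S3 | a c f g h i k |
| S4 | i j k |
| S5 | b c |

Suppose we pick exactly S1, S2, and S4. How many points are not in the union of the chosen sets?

Union of S1, S2, S4 = {a, c, d, e, f, i, j, k, l}.
Not covered: b, g, h — 3 points.

3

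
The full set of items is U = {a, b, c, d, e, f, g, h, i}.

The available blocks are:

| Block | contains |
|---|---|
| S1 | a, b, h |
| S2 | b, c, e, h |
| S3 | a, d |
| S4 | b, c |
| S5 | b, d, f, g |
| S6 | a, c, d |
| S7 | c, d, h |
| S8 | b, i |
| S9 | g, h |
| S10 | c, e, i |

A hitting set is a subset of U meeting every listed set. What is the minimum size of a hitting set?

The 4 items {a, c, g, i} hit every block.
No choice of 3 items meets every block, so 4 is the minimum.

4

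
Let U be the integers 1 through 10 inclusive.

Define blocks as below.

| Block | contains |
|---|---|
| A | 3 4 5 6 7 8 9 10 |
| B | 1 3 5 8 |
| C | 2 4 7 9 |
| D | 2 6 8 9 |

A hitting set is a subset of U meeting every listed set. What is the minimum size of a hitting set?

2

H = {7, 8} meets every block (each contains at least one member of H), and |H| = 2.
The blocks B, C are pairwise disjoint, so any hitting set needs a separate item for each — at least 2. Hence 2 is optimal.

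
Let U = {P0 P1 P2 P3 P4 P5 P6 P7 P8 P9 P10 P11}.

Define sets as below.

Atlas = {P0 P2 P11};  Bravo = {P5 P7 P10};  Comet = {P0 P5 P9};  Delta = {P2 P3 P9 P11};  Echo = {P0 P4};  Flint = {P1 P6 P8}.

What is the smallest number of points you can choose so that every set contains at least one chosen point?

4

H = {P2, P4, P5, P8} meets every set (each contains at least one member of H), and |H| = 4.
The sets Bravo, Delta, Echo, Flint are pairwise disjoint, so any hitting set needs a separate point for each — at least 4. Hence 4 is optimal.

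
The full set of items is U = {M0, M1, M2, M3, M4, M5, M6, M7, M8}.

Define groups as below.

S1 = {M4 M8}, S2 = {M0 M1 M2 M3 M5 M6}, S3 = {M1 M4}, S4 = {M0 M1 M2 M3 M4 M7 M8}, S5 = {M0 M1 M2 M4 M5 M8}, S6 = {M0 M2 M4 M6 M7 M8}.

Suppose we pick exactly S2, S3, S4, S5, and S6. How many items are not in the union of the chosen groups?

Union of S2, S3, S4, S5, S6 = {M0, M1, M2, M3, M4, M5, M6, M7, M8} — that's every item, so 0 are uncovered.

0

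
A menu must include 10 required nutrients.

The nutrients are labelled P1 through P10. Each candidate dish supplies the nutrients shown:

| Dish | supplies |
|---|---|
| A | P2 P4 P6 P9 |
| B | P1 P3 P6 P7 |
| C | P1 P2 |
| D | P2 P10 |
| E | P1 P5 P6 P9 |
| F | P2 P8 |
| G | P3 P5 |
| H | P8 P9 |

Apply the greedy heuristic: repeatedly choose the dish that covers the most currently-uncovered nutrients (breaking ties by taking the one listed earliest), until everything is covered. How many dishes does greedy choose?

5

Greedy: pick A (covers 4 new) → pick B (covers 3 new) → pick D (covers 1 new) → pick E (covers 1 new) → pick F (covers 1 new). Total picks: 5.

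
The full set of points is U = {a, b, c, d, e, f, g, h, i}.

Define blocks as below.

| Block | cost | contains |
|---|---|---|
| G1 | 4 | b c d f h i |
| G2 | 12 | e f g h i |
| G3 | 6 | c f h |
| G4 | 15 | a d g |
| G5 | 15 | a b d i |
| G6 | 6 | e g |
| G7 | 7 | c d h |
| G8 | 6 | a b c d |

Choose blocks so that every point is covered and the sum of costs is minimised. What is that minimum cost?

G1, G6, G8 together cover every point (G1 ∪ G6 ∪ G8 = {a, b, c, d, e, f, g, h, i}); total cost 4 + 6 + 6 = 16.
No covering selection has total cost below 16.

16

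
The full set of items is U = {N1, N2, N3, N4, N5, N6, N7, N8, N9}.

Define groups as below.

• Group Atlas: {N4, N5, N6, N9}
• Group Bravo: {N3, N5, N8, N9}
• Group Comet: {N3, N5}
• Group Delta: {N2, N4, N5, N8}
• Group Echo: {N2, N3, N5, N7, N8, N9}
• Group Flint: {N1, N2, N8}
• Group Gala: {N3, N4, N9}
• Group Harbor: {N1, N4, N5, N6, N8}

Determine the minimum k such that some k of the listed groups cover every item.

Echo and Harbor together: Echo ∪ Harbor = {N1, N2, N3, N4, N5, N6, N7, N8, N9} — every item is covered.
No single group has all 9 items (the largest, Echo, has 6), so 2 is optimal.

2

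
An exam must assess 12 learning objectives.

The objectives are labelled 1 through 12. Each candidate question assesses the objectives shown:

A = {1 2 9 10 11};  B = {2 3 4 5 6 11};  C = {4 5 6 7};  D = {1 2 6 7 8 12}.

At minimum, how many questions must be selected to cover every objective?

3

Take {A, B, D}. Their union is {1, 2, 3, 4, 5, 6, 7, 8, 9, 10, 11, 12}, which is all 12 objectives.
Only B contains 3, so B is forced; the remaining 6 objectives need at least 2 more questions (each remaining question adds at most 4) — so at least 3 questions are needed, and 3 is optimal.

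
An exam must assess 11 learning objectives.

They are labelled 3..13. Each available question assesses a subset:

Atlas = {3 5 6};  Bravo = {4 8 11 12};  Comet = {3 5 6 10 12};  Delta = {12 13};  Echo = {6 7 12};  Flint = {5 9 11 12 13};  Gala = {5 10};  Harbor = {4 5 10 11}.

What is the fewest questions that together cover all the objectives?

4

Take {Bravo, Comet, Echo, Flint}. Their union is {3, 4, 5, 6, 7, 8, 9, 10, 11, 12, 13}, which is all 11 objectives.
No 3 of the 8 questions cover everything (all 56 combinations miss at least one objective), so 4 is optimal.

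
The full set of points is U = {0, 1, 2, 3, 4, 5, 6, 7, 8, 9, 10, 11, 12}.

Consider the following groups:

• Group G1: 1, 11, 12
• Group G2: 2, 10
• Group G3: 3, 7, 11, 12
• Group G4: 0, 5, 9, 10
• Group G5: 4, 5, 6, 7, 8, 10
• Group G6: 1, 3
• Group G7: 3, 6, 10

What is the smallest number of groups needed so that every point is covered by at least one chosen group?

G1, G2, G4, G5, and G6 cover everything between them: the union {0, 1, 2, 3, 4, 5, 6, 7, 8, 9, 10, 11, 12} is all of U.
No 4 of the 7 groups cover everything (all 35 combinations miss at least one point), so 5 is optimal.

5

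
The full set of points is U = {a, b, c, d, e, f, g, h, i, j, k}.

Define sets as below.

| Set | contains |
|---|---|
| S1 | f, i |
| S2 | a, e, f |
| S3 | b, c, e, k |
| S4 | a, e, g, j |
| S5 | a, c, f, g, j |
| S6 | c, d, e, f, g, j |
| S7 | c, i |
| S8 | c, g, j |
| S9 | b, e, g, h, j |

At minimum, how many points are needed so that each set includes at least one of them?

T = {c, f, j} meets every set (each contains at least one member of T), and |T| = 3.
No choice of 2 points meets every set, so 3 is the minimum.

3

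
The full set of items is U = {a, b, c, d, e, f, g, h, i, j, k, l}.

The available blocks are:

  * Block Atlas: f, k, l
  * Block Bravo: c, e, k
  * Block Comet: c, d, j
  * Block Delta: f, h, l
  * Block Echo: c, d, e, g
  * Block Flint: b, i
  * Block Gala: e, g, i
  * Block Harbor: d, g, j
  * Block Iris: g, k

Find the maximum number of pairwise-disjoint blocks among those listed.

4

Comet, Delta, Flint, Iris are pairwise disjoint (Comet={c,d,j}; Delta={f,h,l}; Flint={b,i}; Iris={g,k}).
Every remaining block overlaps one of these, and no 5 of the listed blocks are pairwise disjoint, so 4 is the maximum.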